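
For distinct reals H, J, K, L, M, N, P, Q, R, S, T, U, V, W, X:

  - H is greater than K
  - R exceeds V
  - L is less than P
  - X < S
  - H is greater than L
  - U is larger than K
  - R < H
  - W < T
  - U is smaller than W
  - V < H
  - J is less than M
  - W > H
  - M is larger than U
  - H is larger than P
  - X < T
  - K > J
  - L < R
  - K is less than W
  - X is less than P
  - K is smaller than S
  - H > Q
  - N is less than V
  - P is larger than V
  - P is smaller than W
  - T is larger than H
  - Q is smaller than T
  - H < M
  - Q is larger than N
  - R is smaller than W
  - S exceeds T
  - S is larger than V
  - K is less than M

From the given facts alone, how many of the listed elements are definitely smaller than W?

11

Directly below W: P, K, U, R, H.
One step further: J, L, V, Q, X (10 so far).
One step further: N (11 so far).
No other element is forced below W by the given relations, so the count is 11.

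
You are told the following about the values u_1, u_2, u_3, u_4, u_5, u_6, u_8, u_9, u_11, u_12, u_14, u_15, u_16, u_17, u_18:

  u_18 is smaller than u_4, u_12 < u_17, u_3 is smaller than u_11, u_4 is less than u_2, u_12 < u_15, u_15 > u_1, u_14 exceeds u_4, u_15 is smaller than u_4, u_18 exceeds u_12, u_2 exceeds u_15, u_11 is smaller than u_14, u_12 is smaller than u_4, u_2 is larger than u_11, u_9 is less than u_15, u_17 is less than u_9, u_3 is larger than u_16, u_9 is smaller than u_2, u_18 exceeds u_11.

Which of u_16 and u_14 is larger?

Link the given pairs in sequence: u_16 < u_3; u_3 < u_11; u_11 < u_18; u_18 < u_4; u_4 < u_14.
Together: u_16 < u_3 < u_11 < u_18 < u_4 < u_14.
So u_16 < u_14; u_14 is the larger of the two.

u_14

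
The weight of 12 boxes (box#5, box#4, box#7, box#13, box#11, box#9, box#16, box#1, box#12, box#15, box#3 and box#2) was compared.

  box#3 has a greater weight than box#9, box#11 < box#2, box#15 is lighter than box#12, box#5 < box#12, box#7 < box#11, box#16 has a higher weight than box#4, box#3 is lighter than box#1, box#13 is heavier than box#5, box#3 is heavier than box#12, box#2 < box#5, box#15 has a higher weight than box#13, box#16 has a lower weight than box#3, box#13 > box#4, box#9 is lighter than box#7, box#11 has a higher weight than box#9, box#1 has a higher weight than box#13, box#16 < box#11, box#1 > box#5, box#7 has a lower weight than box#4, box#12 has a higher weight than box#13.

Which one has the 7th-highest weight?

Chaining the given pairs: box#9 < box#7 < box#4 < box#16 < box#11 < box#2 < box#5 < box#13 < box#15 < box#12 < box#3 < box#1.
Counting 7 from the largest end gives box#2.

box#2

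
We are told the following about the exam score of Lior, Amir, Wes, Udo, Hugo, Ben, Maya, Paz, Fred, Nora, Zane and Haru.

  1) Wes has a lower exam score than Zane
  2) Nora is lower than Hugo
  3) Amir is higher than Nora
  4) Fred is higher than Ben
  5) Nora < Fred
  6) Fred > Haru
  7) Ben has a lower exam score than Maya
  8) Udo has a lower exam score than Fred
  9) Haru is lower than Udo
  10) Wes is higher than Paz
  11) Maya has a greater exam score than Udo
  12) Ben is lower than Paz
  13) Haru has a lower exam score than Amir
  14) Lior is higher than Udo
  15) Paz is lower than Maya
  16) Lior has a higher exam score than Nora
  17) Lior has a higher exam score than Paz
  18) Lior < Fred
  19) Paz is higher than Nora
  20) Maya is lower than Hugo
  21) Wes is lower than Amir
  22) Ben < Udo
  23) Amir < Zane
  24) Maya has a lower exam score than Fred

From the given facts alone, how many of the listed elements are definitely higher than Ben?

The elements the relations force above Ben are Paz, Udo, Wes, Amir, Maya, Zane, Lior, Hugo, Fred — no chain reaches any other.
That is 9.

9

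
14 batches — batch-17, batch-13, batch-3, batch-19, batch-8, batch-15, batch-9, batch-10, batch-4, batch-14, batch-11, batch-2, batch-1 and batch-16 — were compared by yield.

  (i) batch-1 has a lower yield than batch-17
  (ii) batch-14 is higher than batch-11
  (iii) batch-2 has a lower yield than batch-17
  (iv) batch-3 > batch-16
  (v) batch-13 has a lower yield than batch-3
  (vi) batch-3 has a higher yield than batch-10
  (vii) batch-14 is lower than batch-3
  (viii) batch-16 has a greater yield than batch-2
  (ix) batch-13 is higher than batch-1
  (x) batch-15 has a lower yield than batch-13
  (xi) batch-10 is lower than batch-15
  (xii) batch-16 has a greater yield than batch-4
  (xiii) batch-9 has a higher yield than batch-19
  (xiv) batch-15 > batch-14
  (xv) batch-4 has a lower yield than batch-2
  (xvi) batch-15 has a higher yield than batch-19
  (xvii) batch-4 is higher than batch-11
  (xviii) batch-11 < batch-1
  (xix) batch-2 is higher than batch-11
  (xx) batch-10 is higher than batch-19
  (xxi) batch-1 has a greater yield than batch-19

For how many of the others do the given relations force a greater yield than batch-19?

7

Directly above batch-19: batch-10, batch-15, batch-9, batch-1.
One step further: batch-17, batch-13, batch-3 (7 so far).
No other element is forced above batch-19 by the given relations, so the count is 7.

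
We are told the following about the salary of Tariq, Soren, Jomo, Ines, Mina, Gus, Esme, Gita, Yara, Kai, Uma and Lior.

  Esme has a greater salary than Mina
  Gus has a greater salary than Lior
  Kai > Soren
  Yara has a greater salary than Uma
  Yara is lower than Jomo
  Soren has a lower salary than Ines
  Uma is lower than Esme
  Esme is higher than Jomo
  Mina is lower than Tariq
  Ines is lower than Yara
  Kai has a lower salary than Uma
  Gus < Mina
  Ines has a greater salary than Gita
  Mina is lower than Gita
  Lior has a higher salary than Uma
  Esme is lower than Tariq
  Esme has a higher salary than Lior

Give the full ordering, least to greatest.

The consecutive links are each given: Soren < Kai; Kai < Uma; Uma < Lior; Lior < Gus; Gus < Mina; Mina < Gita; Gita < Ines; Ines < Yara; Yara < Jomo; Jomo < Esme; Esme < Tariq.

Soren < Kai < Uma < Lior < Gus < Mina < Gita < Ines < Yara < Jomo < Esme < Tariq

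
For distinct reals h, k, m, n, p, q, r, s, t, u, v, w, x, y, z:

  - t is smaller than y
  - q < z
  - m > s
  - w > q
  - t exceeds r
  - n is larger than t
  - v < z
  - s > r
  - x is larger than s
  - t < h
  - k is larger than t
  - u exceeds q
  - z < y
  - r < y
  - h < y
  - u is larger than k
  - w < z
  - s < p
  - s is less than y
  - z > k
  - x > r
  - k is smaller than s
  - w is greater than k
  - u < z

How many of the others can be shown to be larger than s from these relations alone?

4

From s the given relations immediately reach p, x, y, m.
Nothing else is reachable above s; 4 in all.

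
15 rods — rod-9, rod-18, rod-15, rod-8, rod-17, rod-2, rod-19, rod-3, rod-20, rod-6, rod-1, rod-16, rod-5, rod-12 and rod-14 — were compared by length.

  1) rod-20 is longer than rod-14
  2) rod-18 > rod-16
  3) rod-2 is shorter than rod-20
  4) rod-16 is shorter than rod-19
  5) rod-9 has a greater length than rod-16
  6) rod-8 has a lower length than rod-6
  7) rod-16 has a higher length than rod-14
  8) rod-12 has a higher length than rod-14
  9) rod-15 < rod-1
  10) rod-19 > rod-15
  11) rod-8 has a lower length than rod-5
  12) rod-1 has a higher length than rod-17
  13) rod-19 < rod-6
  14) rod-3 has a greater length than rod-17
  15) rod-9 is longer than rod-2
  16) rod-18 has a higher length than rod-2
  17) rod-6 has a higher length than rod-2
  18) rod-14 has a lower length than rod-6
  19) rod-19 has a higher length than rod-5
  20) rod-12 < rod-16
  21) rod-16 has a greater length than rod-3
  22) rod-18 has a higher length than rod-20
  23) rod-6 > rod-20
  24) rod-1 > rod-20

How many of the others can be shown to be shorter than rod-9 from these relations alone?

6

Directly below rod-9: rod-2, rod-16.
One step further: rod-14, rod-12, rod-3 (5 so far).
One step further: rod-17 (6 so far).
Nothing else is reachable below rod-9; 6 in all.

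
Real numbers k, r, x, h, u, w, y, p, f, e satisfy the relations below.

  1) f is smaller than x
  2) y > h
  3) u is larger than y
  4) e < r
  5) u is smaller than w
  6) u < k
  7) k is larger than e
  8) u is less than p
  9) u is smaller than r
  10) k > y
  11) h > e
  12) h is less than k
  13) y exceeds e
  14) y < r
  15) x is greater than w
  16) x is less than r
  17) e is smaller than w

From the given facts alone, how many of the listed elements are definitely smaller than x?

Directly below x: f, w.
One step further: e, u (4 so far).
One step further: y (5 so far).
One step further: h (6 so far).
Nothing else is reachable below x; 6 in all.

6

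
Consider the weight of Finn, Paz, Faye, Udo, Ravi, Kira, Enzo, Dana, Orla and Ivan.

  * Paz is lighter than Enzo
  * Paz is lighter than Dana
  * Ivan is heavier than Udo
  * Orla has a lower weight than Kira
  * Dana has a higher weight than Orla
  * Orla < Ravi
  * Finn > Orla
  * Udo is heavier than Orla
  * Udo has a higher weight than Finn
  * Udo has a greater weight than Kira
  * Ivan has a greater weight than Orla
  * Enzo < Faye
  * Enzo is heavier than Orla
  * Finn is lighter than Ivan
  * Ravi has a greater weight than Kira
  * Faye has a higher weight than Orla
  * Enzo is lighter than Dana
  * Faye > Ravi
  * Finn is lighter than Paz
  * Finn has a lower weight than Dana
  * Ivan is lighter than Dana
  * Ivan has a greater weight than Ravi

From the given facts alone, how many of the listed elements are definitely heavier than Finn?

6

From Finn the given relations immediately reach Paz, Udo, Ivan, Dana.
From those, Enzo — 5 in total.
From those, Faye — 6 in total.
No other element is forced above Finn by the given relations, so the count is 6.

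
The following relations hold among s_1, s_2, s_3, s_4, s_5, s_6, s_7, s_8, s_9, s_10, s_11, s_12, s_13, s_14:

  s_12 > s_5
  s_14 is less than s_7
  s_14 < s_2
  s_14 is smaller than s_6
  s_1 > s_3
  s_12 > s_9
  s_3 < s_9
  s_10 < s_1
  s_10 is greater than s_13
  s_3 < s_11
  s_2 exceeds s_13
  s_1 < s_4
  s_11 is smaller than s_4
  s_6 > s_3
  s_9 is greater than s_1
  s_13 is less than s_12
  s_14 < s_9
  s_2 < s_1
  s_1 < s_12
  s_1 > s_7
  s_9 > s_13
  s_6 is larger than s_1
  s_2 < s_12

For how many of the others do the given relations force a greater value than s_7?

5

From s_7 the given relations immediately reach s_1.
From those, s_9, s_4, s_12, s_6 — 5 in total.
Nothing else is reachable above s_7; 5 in all.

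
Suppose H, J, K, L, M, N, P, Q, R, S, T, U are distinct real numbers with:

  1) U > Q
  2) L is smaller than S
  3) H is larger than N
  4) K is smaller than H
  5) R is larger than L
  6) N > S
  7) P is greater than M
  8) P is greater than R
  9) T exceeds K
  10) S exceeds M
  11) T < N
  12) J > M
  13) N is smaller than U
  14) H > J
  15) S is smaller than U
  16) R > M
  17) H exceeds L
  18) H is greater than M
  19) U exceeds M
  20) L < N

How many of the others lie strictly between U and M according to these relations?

2

The relations place M below U. An element lies strictly between them when it is forced above M and also forced below U.
Above M: {S, R, J, N, H, P}. Below U: {L, Q, K, S, T, N}.
Intersection: {S, N} — 2.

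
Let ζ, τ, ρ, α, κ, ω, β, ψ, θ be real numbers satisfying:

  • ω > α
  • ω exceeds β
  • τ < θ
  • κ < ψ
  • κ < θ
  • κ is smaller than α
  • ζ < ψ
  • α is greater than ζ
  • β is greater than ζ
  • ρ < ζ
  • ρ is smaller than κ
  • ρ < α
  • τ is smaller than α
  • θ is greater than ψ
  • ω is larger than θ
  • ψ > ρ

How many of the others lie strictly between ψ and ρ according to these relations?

Chaining upward from ρ reaches: κ, ζ, α, θ, β, ω.
Chaining downward from ψ reaches: κ, ζ.
Strictly between ρ and ψ are those in both lists: κ, ζ — 2 elements.

2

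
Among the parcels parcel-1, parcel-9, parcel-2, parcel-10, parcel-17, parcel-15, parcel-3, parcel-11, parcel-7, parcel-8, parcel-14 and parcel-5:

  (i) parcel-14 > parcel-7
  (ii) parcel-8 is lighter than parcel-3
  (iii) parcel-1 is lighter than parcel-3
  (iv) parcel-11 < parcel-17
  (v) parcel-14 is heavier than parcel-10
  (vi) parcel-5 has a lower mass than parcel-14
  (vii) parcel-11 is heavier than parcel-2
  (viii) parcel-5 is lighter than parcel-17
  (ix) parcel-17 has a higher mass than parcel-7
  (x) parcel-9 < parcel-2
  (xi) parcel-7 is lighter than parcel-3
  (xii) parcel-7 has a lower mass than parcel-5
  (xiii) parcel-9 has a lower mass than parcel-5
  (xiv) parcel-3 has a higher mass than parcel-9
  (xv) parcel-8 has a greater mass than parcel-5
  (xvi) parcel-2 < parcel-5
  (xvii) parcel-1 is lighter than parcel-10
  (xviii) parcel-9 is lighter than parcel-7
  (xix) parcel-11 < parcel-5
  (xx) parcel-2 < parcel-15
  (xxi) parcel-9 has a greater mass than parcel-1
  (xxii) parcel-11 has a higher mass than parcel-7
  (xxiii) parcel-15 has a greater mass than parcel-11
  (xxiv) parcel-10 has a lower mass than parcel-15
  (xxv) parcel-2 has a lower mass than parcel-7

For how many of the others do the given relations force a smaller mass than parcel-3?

Directly below parcel-3: parcel-1, parcel-9, parcel-7, parcel-8.
One step further: parcel-2, parcel-5 (6 so far).
One step further: parcel-11 (7 so far).
Nothing else is reachable below parcel-3; 7 in all.

7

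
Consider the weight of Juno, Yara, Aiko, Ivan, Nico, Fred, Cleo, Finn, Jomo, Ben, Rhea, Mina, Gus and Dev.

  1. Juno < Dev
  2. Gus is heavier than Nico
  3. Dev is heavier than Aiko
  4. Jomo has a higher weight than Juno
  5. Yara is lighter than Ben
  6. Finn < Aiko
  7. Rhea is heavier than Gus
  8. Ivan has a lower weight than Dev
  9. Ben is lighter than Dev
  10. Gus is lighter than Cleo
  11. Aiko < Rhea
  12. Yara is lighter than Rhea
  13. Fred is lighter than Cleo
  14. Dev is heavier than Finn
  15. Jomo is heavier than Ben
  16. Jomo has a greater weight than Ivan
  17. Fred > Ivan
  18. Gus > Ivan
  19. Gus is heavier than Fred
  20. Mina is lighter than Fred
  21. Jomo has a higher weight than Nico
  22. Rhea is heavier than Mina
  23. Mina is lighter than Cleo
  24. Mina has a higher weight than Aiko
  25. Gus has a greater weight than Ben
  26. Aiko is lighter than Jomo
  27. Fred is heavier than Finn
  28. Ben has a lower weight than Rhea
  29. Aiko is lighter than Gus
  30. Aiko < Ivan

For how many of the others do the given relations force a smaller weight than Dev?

From Dev the given relations immediately reach Finn, Juno, Aiko, Ivan, Ben.
From those, Yara — 6 in total.
No other element is forced below Dev by the given relations, so the count is 6.

6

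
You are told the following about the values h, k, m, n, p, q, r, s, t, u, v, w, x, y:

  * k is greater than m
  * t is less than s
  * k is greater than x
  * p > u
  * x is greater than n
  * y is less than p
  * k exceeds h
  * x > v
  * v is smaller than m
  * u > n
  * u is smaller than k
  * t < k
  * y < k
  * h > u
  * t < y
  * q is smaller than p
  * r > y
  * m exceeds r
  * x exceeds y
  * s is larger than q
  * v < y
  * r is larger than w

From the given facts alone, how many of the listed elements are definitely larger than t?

7

Directly above t: y, s, k.
One step further: x, r, p (6 so far).
One step further: m (7 so far).
No other element is forced above t by the given relations, so the count is 7.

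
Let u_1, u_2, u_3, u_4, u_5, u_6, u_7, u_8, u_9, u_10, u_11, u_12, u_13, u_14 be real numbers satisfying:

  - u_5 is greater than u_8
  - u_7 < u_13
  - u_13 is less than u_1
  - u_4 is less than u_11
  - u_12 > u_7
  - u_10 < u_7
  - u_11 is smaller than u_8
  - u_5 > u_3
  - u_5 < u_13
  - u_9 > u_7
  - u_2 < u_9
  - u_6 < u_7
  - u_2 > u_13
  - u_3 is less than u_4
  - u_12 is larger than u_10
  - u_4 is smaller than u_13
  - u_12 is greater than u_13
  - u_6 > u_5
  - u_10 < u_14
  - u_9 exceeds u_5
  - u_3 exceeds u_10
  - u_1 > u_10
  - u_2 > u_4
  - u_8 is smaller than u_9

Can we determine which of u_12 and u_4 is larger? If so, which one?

Chaining the given relations: u_4 < u_11 < u_8 < u_5 < u_6 < u_7 < u_13 < u_12.
So u_12 is larger.

u_12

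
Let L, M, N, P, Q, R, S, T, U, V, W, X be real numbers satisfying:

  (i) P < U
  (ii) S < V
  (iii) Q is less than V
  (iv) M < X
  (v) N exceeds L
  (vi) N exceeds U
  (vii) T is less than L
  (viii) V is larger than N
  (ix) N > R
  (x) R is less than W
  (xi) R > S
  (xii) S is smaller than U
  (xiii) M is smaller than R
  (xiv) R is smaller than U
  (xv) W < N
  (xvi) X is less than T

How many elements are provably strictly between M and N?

6

The relations place M below N. An element lies strictly between them when it is forced above M and also forced below N.
Above M: {R, X, T, U, L, W, V}. Below N: {S, R, X, T, P, U, L, W}.
Intersection: {R, X, T, U, L, W} — 6.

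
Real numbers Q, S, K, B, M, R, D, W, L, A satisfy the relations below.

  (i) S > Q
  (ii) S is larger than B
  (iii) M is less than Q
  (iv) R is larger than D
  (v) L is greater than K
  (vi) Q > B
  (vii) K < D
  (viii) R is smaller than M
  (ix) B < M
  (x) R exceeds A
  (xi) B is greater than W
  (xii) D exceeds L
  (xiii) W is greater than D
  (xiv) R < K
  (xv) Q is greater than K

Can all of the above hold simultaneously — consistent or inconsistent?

inconsistent

Chaining the given relations yields R < K < L < D, so R < D. But one relation states D < R. These cannot both hold.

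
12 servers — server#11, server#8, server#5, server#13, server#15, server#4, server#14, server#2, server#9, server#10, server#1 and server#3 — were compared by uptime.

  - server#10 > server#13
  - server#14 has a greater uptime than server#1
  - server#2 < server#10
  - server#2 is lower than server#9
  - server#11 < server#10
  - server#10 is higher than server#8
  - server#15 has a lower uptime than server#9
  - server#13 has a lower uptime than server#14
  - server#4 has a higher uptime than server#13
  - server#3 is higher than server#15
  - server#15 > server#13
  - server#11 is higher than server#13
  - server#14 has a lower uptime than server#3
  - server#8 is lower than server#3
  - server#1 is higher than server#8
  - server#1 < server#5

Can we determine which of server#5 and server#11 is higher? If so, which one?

Following every chain through server#11: above server#11 we get server#10; below server#11 we get server#13.
server#5 is not reached, and no chain runs the other way from server#5 to server#11.
So the given relations leave the order of server#11 and server#5 undetermined.

undetermined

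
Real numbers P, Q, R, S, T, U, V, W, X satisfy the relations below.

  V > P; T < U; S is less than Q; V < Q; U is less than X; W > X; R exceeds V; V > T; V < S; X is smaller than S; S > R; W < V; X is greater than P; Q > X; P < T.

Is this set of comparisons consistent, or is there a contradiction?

consistent

The single ordering P < T < U < X < W < V < R < S < Q satisfies every listed relation, so no contradiction arises.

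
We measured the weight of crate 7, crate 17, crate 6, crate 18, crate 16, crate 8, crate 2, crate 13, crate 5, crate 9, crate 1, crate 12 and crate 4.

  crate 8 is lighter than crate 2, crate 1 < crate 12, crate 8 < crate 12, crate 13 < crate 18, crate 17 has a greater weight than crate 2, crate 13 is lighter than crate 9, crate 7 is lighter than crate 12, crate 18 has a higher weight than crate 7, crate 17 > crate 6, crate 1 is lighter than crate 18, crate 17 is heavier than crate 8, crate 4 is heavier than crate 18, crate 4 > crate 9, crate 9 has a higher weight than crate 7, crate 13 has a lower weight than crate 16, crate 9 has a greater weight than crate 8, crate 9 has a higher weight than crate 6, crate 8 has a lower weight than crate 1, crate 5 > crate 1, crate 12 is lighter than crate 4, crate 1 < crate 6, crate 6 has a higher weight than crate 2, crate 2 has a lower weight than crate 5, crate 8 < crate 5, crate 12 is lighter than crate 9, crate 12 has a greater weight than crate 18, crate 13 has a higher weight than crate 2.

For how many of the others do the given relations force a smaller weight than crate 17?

Directly below crate 17: crate 8, crate 2, crate 6.
One step further: crate 1 (4 so far).
No other element is forced below crate 17 by the given relations, so the count is 4.

4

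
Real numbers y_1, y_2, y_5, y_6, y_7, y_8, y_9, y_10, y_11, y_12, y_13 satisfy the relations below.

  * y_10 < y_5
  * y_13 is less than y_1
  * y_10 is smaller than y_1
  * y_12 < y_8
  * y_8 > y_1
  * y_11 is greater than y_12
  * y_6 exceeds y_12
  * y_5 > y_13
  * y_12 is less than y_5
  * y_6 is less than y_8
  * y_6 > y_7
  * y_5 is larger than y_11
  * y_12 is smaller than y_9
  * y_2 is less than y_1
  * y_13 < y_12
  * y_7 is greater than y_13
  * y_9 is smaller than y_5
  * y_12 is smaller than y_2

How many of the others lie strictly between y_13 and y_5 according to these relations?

3

Chaining upward from y_13 reaches: y_12, y_9, y_2, y_1, y_11, y_7, y_6, y_8.
Chaining downward from y_5 reaches: y_12, y_10, y_9, y_11.
Strictly between y_13 and y_5 are those in both lists: y_12, y_9, y_11 — 3 elements.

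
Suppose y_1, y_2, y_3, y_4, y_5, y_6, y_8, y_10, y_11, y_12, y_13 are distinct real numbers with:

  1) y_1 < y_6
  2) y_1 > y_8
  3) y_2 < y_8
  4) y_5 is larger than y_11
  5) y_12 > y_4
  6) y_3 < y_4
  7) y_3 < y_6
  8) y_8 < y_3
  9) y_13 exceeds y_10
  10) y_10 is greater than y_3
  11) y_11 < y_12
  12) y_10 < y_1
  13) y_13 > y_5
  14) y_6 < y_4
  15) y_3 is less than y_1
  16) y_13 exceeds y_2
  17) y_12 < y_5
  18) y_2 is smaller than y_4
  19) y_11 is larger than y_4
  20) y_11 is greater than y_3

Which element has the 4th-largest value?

y_11

The consecutive relations fix a unique order: y_2 < y_8 < y_3 < y_10 < y_1 < y_6 < y_4 < y_11 < y_12 < y_5 < y_13.
Counting 4 from the largest end gives y_11.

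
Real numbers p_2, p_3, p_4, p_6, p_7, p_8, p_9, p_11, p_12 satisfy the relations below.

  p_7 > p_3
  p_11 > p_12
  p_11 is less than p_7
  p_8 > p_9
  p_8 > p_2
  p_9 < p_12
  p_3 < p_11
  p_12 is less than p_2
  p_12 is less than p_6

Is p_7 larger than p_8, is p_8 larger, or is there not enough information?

undetermined

Following every chain through p_7: below p_7 we get p_9, p_12, p_3, p_11.
p_8 is not reached, and no chain runs the other way from p_8 to p_7.
So the given relations leave the order of p_7 and p_8 undetermined.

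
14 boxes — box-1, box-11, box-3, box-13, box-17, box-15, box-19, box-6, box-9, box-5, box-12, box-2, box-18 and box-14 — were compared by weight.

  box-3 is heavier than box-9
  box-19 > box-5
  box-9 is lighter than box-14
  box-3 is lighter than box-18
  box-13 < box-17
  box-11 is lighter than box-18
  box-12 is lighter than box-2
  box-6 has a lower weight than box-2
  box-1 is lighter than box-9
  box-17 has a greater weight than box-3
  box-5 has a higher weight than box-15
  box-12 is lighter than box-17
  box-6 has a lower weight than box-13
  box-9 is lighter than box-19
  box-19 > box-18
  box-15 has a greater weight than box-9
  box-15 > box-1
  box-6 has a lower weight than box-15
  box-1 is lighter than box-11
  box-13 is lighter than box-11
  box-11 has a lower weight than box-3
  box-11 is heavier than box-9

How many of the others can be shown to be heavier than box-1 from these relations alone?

Directly above box-1: box-9, box-15, box-11.
One step further: box-3, box-18, box-14, box-5, box-19 (8 so far).
One step further: box-17 (9 so far).
Nothing else is reachable above box-1; 9 in all.

9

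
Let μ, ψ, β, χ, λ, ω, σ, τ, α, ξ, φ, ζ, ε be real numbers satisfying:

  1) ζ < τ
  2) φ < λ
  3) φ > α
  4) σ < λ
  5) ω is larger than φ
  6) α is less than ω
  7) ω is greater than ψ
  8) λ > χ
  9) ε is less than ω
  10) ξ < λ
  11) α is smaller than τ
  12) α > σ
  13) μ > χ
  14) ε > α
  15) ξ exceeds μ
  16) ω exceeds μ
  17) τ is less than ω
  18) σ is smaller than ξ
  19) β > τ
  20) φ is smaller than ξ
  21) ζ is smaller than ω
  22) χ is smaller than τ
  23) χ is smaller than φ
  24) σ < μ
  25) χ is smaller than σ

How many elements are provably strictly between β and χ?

3

Chaining upward from χ reaches: σ, α, μ, ε, τ, φ, ω, ξ, λ.
Chaining downward from β reaches: ζ, σ, α, τ.
Strictly between χ and β are those in both lists: σ, α, τ — 3 elements.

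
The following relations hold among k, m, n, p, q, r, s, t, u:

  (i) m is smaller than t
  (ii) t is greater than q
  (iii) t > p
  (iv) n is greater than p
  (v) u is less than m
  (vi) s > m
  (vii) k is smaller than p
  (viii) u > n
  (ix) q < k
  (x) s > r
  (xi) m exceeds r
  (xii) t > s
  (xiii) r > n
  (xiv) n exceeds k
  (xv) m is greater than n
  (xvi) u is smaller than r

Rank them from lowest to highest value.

The consecutive links are each given: q < k; k < p; p < n; n < u; u < r; r < m; m < s; s < t.

q < k < p < n < u < r < m < s < t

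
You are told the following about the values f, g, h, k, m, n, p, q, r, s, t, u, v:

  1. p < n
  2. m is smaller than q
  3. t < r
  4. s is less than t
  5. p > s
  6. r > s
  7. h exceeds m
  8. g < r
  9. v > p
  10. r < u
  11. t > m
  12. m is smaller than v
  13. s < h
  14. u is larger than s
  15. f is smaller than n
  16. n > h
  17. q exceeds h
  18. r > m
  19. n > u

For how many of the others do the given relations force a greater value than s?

From s the given relations immediately reach p, h, t, r, u.
From those, n, q, v — 8 in total.
No other element is forced above s by the given relations, so the count is 8.

8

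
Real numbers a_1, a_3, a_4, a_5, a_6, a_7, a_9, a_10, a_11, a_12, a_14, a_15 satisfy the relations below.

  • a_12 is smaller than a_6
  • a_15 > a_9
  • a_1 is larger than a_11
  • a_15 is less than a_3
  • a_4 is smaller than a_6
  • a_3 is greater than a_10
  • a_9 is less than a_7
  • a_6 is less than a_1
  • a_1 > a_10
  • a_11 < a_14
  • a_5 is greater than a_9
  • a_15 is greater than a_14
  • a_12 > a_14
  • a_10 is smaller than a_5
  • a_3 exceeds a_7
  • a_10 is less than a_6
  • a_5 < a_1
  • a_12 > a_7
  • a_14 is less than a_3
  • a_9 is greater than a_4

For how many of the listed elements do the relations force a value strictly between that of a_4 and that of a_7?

The relations place a_4 below a_7. An element lies strictly between them when it is forced above a_4 and also forced below a_7.
Above a_4: {a_9, a_15, a_5, a_3, a_12, a_6, a_1}. Below a_7: {a_9}.
Intersection: {a_9} — 1.

1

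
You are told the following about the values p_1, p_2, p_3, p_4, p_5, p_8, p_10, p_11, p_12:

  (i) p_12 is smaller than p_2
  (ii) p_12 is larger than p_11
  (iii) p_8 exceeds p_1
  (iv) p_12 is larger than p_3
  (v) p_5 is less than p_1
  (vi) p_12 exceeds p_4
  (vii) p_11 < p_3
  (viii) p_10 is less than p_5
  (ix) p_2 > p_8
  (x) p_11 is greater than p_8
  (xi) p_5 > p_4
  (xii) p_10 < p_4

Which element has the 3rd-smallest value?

Chaining the given pairs: p_10 < p_4 < p_5 < p_1 < p_8 < p_11 < p_3 < p_12 < p_2.
The 3rd smallest is p_5.

p_5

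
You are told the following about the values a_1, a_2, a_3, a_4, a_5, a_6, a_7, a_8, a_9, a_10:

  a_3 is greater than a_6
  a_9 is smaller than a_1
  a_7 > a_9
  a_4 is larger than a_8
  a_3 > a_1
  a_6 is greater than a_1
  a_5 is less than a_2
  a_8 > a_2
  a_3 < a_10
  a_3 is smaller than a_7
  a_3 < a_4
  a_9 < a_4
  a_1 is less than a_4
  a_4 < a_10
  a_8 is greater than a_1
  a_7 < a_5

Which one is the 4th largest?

Chaining the given pairs: a_9 < a_1 < a_6 < a_3 < a_7 < a_5 < a_2 < a_8 < a_4 < a_10.
The 4th largest is a_2.

a_2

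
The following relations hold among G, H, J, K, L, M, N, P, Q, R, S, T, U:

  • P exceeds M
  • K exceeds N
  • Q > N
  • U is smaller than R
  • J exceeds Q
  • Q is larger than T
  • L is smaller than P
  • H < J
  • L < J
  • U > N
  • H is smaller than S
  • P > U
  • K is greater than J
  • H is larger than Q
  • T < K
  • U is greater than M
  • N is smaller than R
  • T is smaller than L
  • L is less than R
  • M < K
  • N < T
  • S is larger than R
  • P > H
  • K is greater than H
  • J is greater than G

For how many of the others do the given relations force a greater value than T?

8

From T the given relations immediately reach L, Q, K.
From those, H, P, J, R — 7 in total.
From those, S — 8 in total.
Nothing else is reachable above T; 8 in all.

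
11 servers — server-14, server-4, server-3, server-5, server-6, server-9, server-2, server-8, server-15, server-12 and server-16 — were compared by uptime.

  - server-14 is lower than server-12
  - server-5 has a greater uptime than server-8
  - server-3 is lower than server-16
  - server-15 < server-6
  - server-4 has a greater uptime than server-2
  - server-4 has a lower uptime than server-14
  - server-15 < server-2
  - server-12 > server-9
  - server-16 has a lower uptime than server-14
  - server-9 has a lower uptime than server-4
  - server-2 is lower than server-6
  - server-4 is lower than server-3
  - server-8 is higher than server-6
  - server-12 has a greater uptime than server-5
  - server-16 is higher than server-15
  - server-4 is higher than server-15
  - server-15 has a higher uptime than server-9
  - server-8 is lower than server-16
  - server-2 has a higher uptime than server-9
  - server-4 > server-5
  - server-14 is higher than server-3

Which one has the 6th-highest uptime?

server-5

The consecutive relations fix a unique order: server-9 < server-15 < server-2 < server-6 < server-8 < server-5 < server-4 < server-3 < server-16 < server-14 < server-12.
Counting 6 from the largest end gives server-5.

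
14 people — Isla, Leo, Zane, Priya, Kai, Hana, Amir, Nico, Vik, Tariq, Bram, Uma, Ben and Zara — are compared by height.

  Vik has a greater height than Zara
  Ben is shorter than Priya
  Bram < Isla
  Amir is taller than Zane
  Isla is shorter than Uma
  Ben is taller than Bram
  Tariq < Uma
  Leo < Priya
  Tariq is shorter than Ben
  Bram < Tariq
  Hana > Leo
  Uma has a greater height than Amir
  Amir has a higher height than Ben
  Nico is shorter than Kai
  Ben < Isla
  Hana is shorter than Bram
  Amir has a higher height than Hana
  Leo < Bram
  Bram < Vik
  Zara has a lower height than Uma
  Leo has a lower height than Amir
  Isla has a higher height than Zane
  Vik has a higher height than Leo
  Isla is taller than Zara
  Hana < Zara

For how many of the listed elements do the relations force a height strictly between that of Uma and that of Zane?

Chaining upward from Zane reaches: Isla, Amir.
Chaining downward from Uma reaches: Leo, Hana, Bram, Zara, Tariq, Ben, Isla, Amir.
Strictly between Zane and Uma are those in both lists: Isla, Amir — 2 elements.

2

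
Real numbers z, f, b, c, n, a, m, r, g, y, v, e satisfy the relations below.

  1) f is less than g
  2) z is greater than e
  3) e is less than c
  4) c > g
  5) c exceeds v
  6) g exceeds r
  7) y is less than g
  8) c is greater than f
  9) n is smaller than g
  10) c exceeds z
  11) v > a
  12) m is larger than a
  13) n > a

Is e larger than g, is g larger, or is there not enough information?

Following every chain through e: above e we get z, c.
g is not reached, and no chain runs the other way from g to e.
So the given relations leave the order of e and g undetermined.

undetermined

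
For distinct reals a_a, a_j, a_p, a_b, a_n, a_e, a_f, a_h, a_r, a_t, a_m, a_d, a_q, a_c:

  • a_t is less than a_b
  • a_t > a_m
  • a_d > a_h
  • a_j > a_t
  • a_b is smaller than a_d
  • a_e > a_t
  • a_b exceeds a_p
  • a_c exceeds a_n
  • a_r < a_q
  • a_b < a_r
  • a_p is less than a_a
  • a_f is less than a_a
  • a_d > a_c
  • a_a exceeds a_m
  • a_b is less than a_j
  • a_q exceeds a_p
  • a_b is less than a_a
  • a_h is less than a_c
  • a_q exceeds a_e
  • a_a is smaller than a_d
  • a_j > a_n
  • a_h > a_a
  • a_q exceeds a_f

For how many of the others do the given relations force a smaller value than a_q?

7

From a_q the given relations immediately reach a_p, a_e, a_f, a_r.
From those, a_t, a_b — 6 in total.
From those, a_m — 7 in total.
Nothing else is reachable below a_q; 7 in all.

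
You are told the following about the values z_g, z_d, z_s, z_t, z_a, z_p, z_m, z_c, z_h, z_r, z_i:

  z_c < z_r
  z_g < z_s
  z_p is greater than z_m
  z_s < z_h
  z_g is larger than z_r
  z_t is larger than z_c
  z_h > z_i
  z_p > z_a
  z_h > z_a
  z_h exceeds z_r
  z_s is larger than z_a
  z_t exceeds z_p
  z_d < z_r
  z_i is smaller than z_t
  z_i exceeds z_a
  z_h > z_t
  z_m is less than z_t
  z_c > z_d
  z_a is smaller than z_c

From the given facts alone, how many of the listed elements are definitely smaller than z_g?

4

Directly below z_g: z_r.
One step further: z_d, z_c (3 so far).
One step further: z_a (4 so far).
No other element is forced below z_g by the given relations, so the count is 4.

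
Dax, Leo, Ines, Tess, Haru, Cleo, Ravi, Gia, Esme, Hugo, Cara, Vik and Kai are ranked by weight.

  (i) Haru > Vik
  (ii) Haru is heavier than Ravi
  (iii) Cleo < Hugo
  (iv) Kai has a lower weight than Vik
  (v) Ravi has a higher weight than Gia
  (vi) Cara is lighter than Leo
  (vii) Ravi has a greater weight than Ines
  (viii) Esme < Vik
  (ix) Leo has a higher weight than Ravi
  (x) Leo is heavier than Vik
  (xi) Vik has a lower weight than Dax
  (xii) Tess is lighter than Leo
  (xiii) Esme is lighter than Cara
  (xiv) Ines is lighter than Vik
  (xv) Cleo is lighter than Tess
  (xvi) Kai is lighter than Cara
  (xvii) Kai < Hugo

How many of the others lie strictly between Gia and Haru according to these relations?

Chaining upward from Gia reaches: Ravi, Leo.
Chaining downward from Haru reaches: Kai, Ines, Esme, Vik, Ravi.
Strictly between Gia and Haru are those in both lists: Ravi — 1 element.

1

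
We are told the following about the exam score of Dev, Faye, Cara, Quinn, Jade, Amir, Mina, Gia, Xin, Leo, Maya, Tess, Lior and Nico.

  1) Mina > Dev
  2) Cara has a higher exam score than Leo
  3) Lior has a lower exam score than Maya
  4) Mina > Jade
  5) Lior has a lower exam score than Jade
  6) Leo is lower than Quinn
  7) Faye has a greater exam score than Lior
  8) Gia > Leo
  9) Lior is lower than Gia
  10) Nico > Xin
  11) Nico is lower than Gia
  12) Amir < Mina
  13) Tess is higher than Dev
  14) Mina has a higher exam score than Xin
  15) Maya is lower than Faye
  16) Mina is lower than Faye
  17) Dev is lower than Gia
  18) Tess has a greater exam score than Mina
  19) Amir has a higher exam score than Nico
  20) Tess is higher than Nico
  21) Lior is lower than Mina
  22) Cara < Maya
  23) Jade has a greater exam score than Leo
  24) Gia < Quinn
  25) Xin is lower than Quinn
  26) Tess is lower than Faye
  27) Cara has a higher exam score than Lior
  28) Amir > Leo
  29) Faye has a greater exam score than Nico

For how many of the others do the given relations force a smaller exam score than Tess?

8

From Tess the given relations immediately reach Dev, Nico, Mina.
From those, Lior, Xin, Amir, Jade — 7 in total.
From those, Leo — 8 in total.
No other element is forced below Tess by the given relations, so the count is 8.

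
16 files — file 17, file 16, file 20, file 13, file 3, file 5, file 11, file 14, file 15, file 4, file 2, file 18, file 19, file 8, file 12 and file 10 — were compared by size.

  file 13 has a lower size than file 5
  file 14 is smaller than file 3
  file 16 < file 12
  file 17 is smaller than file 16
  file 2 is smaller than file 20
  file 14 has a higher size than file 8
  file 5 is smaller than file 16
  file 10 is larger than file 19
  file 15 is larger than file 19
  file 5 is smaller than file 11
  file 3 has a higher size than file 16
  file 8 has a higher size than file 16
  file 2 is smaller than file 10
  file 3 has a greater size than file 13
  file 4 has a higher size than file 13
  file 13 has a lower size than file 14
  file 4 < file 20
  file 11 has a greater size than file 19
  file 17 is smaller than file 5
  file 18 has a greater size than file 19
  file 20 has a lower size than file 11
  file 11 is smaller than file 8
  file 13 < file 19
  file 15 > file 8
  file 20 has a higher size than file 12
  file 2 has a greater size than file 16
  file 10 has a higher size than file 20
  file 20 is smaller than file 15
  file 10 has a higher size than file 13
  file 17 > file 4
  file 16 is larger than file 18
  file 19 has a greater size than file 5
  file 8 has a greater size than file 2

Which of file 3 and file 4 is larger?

file 3

file 4 < file 17 and file 17 < file 5 give file 4 < file 5.
With file 5 < file 19: file 4 < file 17 < file 5 < file 19.
Then file 19 < file 18 extends the chain to file 18.
Then file 18 < file 16 extends the chain to file 16.
Then file 16 < file 2 extends the chain to file 2.
With file 2 < file 20: file 4 < file 17 < file 5 < file 19 < file 18 < file 16 < file 2 < file 20.
Then file 20 < file 11 extends the chain to file 11.
With file 11 < file 8: file 4 < file 17 < file 5 < file 19 < file 18 < file 16 < file 2 < file 20 < file 11 < file 8.
With file 8 < file 14: file 4 < file 17 < file 5 < file 19 < file 18 < file 16 < file 2 < file 20 < file 11 < file 8 < file 14.
Then file 14 < file 3 extends the chain to file 3.
So file 4 < file 3; file 3 is the larger of the two.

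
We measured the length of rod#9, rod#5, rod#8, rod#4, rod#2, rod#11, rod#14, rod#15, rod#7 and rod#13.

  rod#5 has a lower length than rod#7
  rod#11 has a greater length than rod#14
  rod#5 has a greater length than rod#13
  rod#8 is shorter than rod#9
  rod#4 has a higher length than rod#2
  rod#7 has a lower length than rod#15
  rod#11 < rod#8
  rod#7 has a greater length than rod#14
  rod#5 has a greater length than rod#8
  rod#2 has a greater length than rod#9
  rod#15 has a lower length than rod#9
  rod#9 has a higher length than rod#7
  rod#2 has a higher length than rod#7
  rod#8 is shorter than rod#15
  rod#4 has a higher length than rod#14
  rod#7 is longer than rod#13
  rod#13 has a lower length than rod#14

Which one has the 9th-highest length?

rod#14

The consecutive relations fix a unique order: rod#13 < rod#14 < rod#11 < rod#8 < rod#5 < rod#7 < rod#15 < rod#9 < rod#2 < rod#4.
Counting 9 from the largest end gives rod#14.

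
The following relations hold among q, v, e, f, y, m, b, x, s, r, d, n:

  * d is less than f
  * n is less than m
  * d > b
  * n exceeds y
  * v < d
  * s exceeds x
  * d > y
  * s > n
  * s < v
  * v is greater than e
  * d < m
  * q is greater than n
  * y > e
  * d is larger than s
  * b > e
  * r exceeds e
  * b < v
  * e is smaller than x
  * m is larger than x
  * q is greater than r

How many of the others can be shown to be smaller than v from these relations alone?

From v the given relations immediately reach e, b, s.
From those, x, n — 5 in total.
From those, y — 6 in total.
Nothing else is reachable below v; 6 in all.

6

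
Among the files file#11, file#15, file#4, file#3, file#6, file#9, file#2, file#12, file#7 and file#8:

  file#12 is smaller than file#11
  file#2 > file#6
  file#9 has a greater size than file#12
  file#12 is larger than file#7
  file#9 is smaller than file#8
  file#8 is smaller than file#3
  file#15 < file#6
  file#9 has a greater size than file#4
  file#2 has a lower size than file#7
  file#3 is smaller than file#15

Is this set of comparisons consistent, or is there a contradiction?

Chaining the given relations yields file#9 < file#8 < file#3 < file#15 < file#6 < file#2 < file#7 < file#12, so file#9 < file#12. But one relation states file#12 < file#9. These cannot both hold.

inconsistent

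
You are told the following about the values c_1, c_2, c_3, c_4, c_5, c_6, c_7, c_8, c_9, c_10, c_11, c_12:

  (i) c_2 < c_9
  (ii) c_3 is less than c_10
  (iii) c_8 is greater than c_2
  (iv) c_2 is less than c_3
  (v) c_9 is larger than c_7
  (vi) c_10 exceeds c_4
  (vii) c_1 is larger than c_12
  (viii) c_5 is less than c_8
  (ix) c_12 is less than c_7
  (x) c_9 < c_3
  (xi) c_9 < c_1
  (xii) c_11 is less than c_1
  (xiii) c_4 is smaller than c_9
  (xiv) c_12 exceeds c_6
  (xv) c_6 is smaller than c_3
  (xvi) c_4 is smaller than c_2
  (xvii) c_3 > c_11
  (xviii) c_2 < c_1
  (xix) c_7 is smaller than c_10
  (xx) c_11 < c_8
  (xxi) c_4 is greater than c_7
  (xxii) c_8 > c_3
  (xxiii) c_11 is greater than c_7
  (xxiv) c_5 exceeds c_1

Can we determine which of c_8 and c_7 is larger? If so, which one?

c_8

Chaining the given relations: c_7 < c_4 < c_2 < c_9 < c_1 < c_5 < c_8.
So c_8 is larger.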